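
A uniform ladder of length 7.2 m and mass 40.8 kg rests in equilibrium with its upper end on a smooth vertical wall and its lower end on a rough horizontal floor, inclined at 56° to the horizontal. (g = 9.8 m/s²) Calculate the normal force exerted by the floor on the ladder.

N_floor ≈ 400 N

ΣF_y = 0: N_floor = 40.8×9.8 = 399.84 N.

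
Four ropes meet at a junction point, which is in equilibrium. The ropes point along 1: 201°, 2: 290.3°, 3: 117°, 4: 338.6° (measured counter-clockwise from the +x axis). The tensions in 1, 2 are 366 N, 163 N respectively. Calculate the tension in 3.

Resolve: ΣF_x = 366 cos 201° + 163 cos 290.3° + T_3 cos 117° + T_4 cos 338.6° = 0.
        ΣF_y = 366 sin 201° + 163 sin 290.3° + T_3 sin 117° + T_4 sin 338.6° = 0.
The known terms sum to (-285.1, -284) N, so -0.4540 T_3 + 0.9311 T_4 = 285.1 and 0.8910 T_3 − 0.3649 T_4 = 284.
Solving simultaneously: T_3 = 555 N, T_4 = 576.9 N.

T_3 ≈ 555 N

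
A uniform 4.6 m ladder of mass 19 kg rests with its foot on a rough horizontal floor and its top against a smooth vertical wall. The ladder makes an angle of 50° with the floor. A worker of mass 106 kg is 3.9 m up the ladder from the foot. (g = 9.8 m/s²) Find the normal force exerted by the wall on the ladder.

Torques about the foot: N_wall · 4.6 sin 50° = 19×9.8×2.3 cos 50° + 106×9.8×3.9 cos 50° → N_wall = 817.13 N.

N_wall ≈ 817 N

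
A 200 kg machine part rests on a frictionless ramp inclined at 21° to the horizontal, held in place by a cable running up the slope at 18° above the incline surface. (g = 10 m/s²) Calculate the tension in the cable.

Take axes along and perpendicular to the incline. Weight components: W sin 21° = 716.7 N down-slope, W cos 21° = 1867 N into the surface.
Along incline: T cos 18° = W sin 21° → T = 753.6 N.
Perpendicular: N = W cos 21° − T sin 18° = 1634 N.

T ≈ 754 N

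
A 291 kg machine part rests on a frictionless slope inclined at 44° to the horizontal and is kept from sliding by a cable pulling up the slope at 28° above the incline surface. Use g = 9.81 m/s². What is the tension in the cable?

Take axes along and perpendicular to the incline. Weight components: W sin 44° = 1983 N down-slope, W cos 44° = 2054 N into the surface.
Along incline: T cos 28° = W sin 44° → T = 2246 N.
Perpendicular: N = W cos 44° − T sin 28° = 999.1 N.

T ≈ 2250 N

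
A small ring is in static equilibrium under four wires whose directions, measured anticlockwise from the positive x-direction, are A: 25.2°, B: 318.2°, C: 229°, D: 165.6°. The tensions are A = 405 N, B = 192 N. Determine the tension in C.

Resolve: ΣF_x = 405 cos 25.2° + 192 cos 318.2° + T_C cos 229° + T_D cos 165.6° = 0.
        ΣF_y = 405 sin 25.2° + 192 sin 318.2° + T_C sin 229° + T_D sin 165.6° = 0.
The known terms sum to (509.6, 44.47) N, so -0.6561 T_C − 0.9686 T_D = -509.6 and -0.7547 T_C + 0.2487 T_D = -44.47.
Solving simultaneously: T_C = 189.9 N, T_D = 397.5 N.

T_C ≈ 190 N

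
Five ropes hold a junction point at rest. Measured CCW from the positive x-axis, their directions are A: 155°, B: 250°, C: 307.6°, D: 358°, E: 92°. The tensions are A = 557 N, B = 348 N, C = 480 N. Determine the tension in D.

T_D ≈ 348 N

Resolve: ΣF_x = 557 cos 155° + 348 cos 250° + 480 cos 307.6° + T_D cos 358° + T_E cos 92° = 0.
        ΣF_y = 557 sin 155° + 348 sin 250° + 480 sin 307.6° + T_D sin 358° + T_E sin 92° = 0.
The known terms sum to (-331, -471.9) N, so 0.9994 T_D − 0.0349 T_E = 331 and -0.0349 T_D + 0.9994 T_E = 471.9.
Solving simultaneously: T_D = 348.1 N, T_E = 484.4 N.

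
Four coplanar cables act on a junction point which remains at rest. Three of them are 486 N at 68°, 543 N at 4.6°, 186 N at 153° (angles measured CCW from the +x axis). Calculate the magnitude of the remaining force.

F ≈ 804 N

Sum the known components: ΣF_x = 557.6 N, ΣF_y = 578.6 N.
For equilibrium the remaining force must supply (−ΣF_x, −ΣF_y) = (-557.6, -578.6) N.
Magnitude = √((-557.6)² + (-578.6)²) = 803.5 N; direction = atan2(-578.6, -557.6) = 226.1°.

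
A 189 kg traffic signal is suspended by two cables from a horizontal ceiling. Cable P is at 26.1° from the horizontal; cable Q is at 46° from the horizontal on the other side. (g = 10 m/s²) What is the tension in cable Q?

T_Q ≈ 1780 N

Weight W = 189 × 10 = 1890 N acts straight down.
Horizontal: T_P cos 26.1° = T_Q cos 46°  →  T_P = 0.7735 T_Q.
Vertical: T_P sin 26.1° + T_Q sin 46° = 1890.
Substituting the horizontal relation into the vertical equation gives 1.06 T_Q = 1890, so T_Q = 1784 N.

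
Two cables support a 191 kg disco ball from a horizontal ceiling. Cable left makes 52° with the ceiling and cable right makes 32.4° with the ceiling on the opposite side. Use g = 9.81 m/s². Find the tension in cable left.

Weight W = 191 × 9.81 = 1874 N acts straight down.
Horizontal: T_left cos 52° = T_right cos 32.4°  →  T_right = 0.7292 T_left.
Vertical: T_left sin 52° + T_right sin 32.4° = 1874.
Substituting the horizontal relation into the vertical equation gives 1.179 T_left = 1874, so T_left = 1590 N.

T_left ≈ 1590 N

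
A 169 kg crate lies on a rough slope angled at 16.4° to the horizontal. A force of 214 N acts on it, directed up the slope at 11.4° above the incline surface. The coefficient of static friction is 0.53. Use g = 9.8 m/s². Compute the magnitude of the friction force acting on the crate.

f ≈ 258 N

Axes along / perpendicular to the incline. W sin 16.4° = 467.6 N down-slope; W cos 16.4° = 1589 N into the surface.
Perpendicular: N = W cos 16.4° − P sin 11.4° = 1589 − 42.3 = 1547 N.
Along incline: P cos 11.4° + f = W sin 16.4° (friction acts up-slope) → f = 467.6 − 209.8 = 257.8 N.
|f| = 257.8 N ≤ μN = 819.7 N, so the crate is indeed static.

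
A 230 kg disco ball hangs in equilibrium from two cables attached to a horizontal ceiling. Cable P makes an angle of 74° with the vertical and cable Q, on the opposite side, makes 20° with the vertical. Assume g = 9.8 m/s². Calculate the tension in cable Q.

Angles from the horizontal: cable P is 90° − 74° = 16°, cable Q is 90° − 20° = 70°.
Weight W = 230 × 9.8 = 2254 N acts straight down.
Horizontal: T_P cos 16° = T_Q cos 70°  →  T_P = 0.3558 T_Q.
Vertical: T_P sin 16° + T_Q sin 70° = 2254.
Substituting the horizontal relation into the vertical equation gives 1.038 T_Q = 2254, so T_Q = 2172 N.

T_Q ≈ 2170 N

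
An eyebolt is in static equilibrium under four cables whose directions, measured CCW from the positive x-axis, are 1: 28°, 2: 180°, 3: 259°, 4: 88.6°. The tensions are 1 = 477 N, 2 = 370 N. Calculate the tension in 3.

Resolve: ΣF_x = 477 cos 28° + 370 cos 180° + T_3 cos 259° + T_4 cos 88.6° = 0.
        ΣF_y = 477 sin 28° + 370 sin 180° + T_3 sin 259° + T_4 sin 88.6° = 0.
The known terms sum to (51.17, 223.9) N, so -0.1908 T_3 + 0.0244 T_4 = -51.17 and -0.9816 T_3 + 0.9997 T_4 = -223.9.
Solving simultaneously: T_3 = 273.9 N, T_4 = 44.95 N.

T_3 ≈ 274 N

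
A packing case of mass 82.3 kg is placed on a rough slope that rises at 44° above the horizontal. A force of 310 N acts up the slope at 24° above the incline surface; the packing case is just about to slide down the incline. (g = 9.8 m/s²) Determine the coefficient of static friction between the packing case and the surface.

μ ≈ 0.610

On the verge of sliding down the incline, friction is at its maximum μN and acts up the slope.
Perpendicular to incline: N = W cos 44° − P sin 24° = 580.2 − 126.1 = 454.1 N.
Along incline: P cos 24° + μN = W sin 44° → μ = (W sin 44° − P cos 24°) / N = 0.6102.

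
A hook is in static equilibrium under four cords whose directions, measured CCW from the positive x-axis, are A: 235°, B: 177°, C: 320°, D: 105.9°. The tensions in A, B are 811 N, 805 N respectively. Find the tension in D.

Resolve: ΣF_x = 811 cos 235° + 805 cos 177° + T_C cos 320° + T_D cos 105.9° = 0.
        ΣF_y = 811 sin 235° + 805 sin 177° + T_C sin 320° + T_D sin 105.9° = 0.
The known terms sum to (-1269, -622.2) N, so 0.7660 T_C − 0.2740 T_D = 1269 and -0.6428 T_C + 0.9617 T_D = 622.2.
Solving simultaneously: T_C = 2481 N, T_D = 2305 N.

T_D ≈ 2310 N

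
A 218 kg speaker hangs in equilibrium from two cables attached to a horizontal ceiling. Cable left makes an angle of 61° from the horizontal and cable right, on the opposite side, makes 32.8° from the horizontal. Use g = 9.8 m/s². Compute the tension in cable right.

Weight W = 218 × 9.8 = 2136 N acts straight down.
Horizontal: T_left cos 61° = T_right cos 32.8°  →  T_left = 1.734 T_right.
Vertical: T_left sin 61° + T_right sin 32.8° = 2136.
Substituting the horizontal relation into the vertical equation gives 2.058 T_right = 2136, so T_right = 1038 N.

T_right ≈ 1040 N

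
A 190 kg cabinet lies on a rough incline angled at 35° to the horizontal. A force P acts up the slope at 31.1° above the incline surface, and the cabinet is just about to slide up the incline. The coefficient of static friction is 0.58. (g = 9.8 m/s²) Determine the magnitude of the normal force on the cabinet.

On the verge of sliding up the incline, friction equals μN and acts down the slope.
Perpendicular: N + P sin 31.1° = W cos 35° = 1525 N.
Along incline: P cos 31.1° = W sin 35° + μN  with W sin 35° = 1068 N.
Solving the pair for P and N: P = 1689 N, N = 652.7 N (and f = μN = 378.5 N).

N ≈ 653 N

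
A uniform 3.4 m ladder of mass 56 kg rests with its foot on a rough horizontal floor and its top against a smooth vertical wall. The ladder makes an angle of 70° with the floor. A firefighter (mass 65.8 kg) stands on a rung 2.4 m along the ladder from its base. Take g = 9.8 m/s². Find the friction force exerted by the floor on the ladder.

f ≈ 266 N

Torques about the foot: N_wall · 3.4 sin 70° = 56×9.8×1.7 cos 70° + 65.8×9.8×2.4 cos 70° → N_wall = 265.55 N.
ΣF_x = 0: f_floor = N_wall = 265.55 N.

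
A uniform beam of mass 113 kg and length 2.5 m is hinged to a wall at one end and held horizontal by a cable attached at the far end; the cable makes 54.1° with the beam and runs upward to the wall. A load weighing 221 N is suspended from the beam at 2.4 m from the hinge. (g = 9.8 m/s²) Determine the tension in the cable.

Take torques about the hinge: T sin 54.1° · 2.5 = 113×9.8×1.25 + 221×2.4 = 1914.7 N·m.
So T = 1914.7 / (0.8100 × 2.5) = 945.46 N.

T ≈ 945 N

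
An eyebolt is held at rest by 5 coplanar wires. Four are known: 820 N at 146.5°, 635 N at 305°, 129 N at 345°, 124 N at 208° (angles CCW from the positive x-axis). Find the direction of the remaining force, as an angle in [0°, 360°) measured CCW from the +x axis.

θ ≈ 27.6°

Sum the known components: ΣF_x = -304.4 N, ΣF_y = -159.2 N.
For equilibrium the remaining force must supply (−ΣF_x, −ΣF_y) = (304.4, 159.2) N.
Magnitude = √((304.4)² + (159.2)²) = 343.5 N; direction = atan2(159.2, 304.4) = 27.6°.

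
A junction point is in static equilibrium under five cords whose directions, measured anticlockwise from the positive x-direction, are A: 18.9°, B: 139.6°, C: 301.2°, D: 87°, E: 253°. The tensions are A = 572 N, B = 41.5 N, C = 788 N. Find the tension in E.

Resolve: ΣF_x = 572 cos 18.9° + 41.5 cos 139.6° + 788 cos 301.2° + T_D cos 87° + T_E cos 253° = 0.
        ΣF_y = 572 sin 18.9° + 41.5 sin 139.6° + 788 sin 301.2° + T_D sin 87° + T_E sin 253° = 0.
The known terms sum to (917.8, -461.8) N, so 0.0523 T_D − 0.2924 T_E = -917.8 and 0.9986 T_D − 0.9563 T_E = 461.8.
Solving simultaneously: T_D = 4186 N, T_E = 3888 N.

T_E ≈ 3890 N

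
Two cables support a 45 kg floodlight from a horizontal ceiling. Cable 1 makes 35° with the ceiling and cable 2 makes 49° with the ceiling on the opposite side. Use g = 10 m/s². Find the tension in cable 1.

Weight W = 45 × 10 = 450 N acts straight down.
Horizontal: T_1 cos 35° = T_2 cos 49°  →  T_2 = 1.249 T_1.
Vertical: T_1 sin 35° + T_2 sin 49° = 450.
Substituting the horizontal relation into the vertical equation gives 1.516 T_1 = 450, so T_1 = 296.9 N.

T_1 ≈ 297 N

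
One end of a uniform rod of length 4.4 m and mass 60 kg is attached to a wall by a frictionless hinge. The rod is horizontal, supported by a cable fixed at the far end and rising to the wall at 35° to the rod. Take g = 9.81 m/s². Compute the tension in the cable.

T ≈ 513 N

Take torques about the hinge: T sin 35° · 4.4 = 60×9.81×2.2 = 1294.9 N·m.
So T = 1294.9 / (0.5736 × 4.4) = 513.1 N.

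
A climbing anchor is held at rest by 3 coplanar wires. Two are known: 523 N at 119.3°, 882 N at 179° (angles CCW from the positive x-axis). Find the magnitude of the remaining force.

F ≈ 1230 N

Sum the known components: ΣF_x = -1138 N, ΣF_y = 471.5 N.
For equilibrium the remaining force must supply (−ΣF_x, −ΣF_y) = (1138, -471.5) N.
Magnitude = √((1138)² + (-471.5)²) = 1232 N; direction = atan2(-471.5, 1138) = 337.5°.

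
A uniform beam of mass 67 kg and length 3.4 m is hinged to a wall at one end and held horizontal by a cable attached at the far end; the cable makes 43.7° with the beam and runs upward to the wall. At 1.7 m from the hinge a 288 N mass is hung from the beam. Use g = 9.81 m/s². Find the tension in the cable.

Take torques about the hinge: T sin 43.7° · 3.4 = 67×9.81×1.7 + 288×1.7 = 1607 N·m.
So T = 1607 / (0.6909 × 3.4) = 684.1 N.

T ≈ 684 N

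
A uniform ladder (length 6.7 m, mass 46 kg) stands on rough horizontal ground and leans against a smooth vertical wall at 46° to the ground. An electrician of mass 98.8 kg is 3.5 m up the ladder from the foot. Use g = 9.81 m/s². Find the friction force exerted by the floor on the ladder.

Torques about the foot: N_wall · 6.7 sin 46° = 46×9.81×3.35 cos 46° + 98.8×9.81×3.5 cos 46° → N_wall = 706.83 N.
ΣF_x = 0: f_floor = N_wall = 706.83 N.

f ≈ 707 N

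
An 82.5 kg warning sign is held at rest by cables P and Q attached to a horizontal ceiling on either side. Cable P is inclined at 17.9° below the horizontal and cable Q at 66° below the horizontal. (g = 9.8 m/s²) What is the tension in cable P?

Weight W = 82.5 × 9.8 = 808.5 N acts straight down.
Horizontal: T_P cos 17.9° = T_Q cos 66°  →  T_Q = 2.34 T_P.
Vertical: T_P sin 17.9° + T_Q sin 66° = 808.5.
Substituting the horizontal relation into the vertical equation gives 2.445 T_P = 808.5, so T_P = 330.7 N.

T_P ≈ 331 N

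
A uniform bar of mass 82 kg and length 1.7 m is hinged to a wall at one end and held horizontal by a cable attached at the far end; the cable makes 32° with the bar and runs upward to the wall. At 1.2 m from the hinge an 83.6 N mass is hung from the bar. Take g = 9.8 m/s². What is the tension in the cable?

T ≈ 870 N

Take torques about the hinge: T sin 32° · 1.7 = 82×9.8×0.85 + 83.6×1.2 = 783.38 N·m.
So T = 783.38 / (0.5299 × 1.7) = 869.59 N.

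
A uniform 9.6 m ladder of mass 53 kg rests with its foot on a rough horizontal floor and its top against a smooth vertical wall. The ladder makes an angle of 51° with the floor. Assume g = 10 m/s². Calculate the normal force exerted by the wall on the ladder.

N_wall ≈ 215 N

Torques about the foot: N_wall · 9.6 sin 51° = 53×10×4.8 cos 51° → N_wall = 214.59 N.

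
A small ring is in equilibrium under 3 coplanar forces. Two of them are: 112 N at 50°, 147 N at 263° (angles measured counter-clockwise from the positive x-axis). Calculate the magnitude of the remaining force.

Sum the known components: ΣF_x = 54.08 N, ΣF_y = -60.11 N.
For equilibrium the remaining force must supply (−ΣF_x, −ΣF_y) = (-54.08, 60.11) N.
Magnitude = √((-54.08)² + (60.11)²) = 80.85 N; direction = atan2(60.11, -54.08) = 132.0°.

F ≈ 80.9 N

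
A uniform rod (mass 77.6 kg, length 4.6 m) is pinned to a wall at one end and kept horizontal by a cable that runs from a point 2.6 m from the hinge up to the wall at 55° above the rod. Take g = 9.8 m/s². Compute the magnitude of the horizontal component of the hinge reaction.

Take torques about the hinge: T sin 55° · 2.6 = 77.6×9.8×2.3 = 1749.1 N·m.
So T = 1749.1 / (0.8192 × 2.6) = 821.25 N.
ΣF_x = 0: H_x = T cos 55° = 471.05 N.

H_x ≈ 471 N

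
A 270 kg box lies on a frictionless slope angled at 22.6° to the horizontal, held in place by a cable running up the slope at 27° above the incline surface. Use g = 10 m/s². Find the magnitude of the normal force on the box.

N ≈ 1960 N

Take axes along and perpendicular to the incline. Weight components: W sin 22.6° = 1038 N down-slope, W cos 22.6° = 2493 N into the surface.
Along incline: T cos 27° = W sin 22.6° → T = 1165 N.
Perpendicular: N = W cos 22.6° − T sin 27° = 1964 N.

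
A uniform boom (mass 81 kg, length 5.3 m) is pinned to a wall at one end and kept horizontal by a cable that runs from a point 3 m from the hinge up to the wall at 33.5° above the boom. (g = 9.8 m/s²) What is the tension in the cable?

T ≈ 1270 N

Take torques about the hinge: T sin 33.5° · 3 = 81×9.8×2.65 = 2103.6 N·m.
So T = 2103.6 / (0.5519 × 3) = 1270.4 N.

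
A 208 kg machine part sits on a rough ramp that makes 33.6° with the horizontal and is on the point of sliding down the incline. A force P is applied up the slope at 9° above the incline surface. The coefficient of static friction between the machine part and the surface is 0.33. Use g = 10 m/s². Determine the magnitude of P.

On the verge of sliding down the incline, friction equals μN and acts up the slope.
Perpendicular: N + P sin 9° = W cos 33.6° = 1732 N.
Along incline: P cos 9° + μN = W sin 33.6° with W sin 33.6° = 1151 N.
Solving the pair for P and N: P = 618.9 N, N = 1636 N (and f = μN = 539.8 N).

P ≈ 619 N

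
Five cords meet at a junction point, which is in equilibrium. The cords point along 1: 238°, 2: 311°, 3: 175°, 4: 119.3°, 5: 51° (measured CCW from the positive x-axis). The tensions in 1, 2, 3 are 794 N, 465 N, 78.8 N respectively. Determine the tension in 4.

T_4 ≈ 527 N

Resolve: ΣF_x = 794 cos 238° + 465 cos 311° + 78.8 cos 175° + T_4 cos 119.3° + T_5 cos 51° = 0.
        ΣF_y = 794 sin 238° + 465 sin 311° + 78.8 sin 175° + T_4 sin 119.3° + T_5 sin 51° = 0.
The known terms sum to (-194.2, -1017) N, so -0.4894 T_4 + 0.6293 T_5 = 194.2 and 0.8721 T_4 + 0.7771 T_5 = 1017.
Solving simultaneously: T_4 = 526.7 N, T_5 = 718.1 N.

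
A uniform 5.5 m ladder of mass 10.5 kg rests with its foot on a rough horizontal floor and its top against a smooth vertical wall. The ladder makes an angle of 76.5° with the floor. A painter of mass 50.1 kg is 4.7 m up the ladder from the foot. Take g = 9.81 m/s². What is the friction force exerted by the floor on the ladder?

f ≈ 113 N

Torques about the foot: N_wall · 5.5 sin 76.5° = 10.5×9.81×2.75 cos 76.5° + 50.1×9.81×4.7 cos 76.5° → N_wall = 113.2 N.
ΣF_x = 0: f_floor = N_wall = 113.2 N.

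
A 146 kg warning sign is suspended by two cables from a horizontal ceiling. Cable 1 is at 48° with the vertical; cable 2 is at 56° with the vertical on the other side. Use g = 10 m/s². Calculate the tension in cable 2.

T_2 ≈ 1120 N

Angles from the horizontal: cable 1 is 90° − 48° = 42°, cable 2 is 90° − 56° = 34°.
Weight W = 146 × 10 = 1460 N acts straight down.
Horizontal: T_1 cos 42° = T_2 cos 34°  →  T_1 = 1.116 T_2.
Vertical: T_1 sin 42° + T_2 sin 34° = 1460.
Substituting the horizontal relation into the vertical equation gives 1.306 T_2 = 1460, so T_2 = 1118 N.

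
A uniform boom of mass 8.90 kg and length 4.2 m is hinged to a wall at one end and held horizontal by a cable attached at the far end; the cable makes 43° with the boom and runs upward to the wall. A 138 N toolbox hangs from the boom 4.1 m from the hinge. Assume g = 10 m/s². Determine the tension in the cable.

T ≈ 263 N

Take torques about the hinge: T sin 43° · 4.2 = 8.90×10×2.1 + 138×4.1 = 752.7 N·m.
So T = 752.7 / (0.6820 × 4.2) = 262.78 N.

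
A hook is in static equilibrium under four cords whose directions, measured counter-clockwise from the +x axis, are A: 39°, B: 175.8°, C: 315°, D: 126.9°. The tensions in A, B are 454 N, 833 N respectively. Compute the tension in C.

T_C ≈ 1240 N

Resolve: ΣF_x = 454 cos 39° + 833 cos 175.8° + T_C cos 315° + T_D cos 126.9° = 0.
        ΣF_y = 454 sin 39° + 833 sin 175.8° + T_C sin 315° + T_D sin 126.9° = 0.
The known terms sum to (-477.9, 346.7) N, so 0.7071 T_C − 0.6004 T_D = 477.9 and -0.7071 T_C + 0.7997 T_D = -346.7.
Solving simultaneously: T_C = 1235 N, T_D = 658.5 N.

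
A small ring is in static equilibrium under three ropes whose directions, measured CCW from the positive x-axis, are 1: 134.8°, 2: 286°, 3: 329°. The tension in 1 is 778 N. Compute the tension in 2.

Resolve: ΣF_x = 778 cos 134.8° + T_2 cos 286° + T_3 cos 329° = 0.
        ΣF_y = 778 sin 134.8° + T_2 sin 286° + T_3 sin 329° = 0.
The known terms sum to (-548.2, 552) N, so 0.2756 T_2 + 0.8572 T_3 = 548.2 and -0.9613 T_2 − 0.5150 T_3 = -552.
Solving simultaneously: T_2 = 279.8 N, T_3 = 549.6 N.

T_2 ≈ 280 N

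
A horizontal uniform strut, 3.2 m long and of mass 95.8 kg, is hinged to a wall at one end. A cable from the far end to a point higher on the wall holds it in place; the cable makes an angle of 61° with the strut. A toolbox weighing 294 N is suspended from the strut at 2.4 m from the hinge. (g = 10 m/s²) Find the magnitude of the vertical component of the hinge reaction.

Take torques about the hinge: T sin 61° · 3.2 = 95.8×10×1.6 + 294×2.4 = 2238.4 N·m.
So T = 2238.4 / (0.8746 × 3.2) = 799.78 N.
ΣF_y = 0: H_y = (95.8×10 + 294) − T sin 61° = 1252 − 699.5 = 552.5 N.

|H_y| ≈ 552 N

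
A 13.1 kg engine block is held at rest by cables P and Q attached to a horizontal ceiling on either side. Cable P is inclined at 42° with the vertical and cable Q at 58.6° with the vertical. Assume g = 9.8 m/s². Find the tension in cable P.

T_P ≈ 111 N

Angles from the horizontal: cable P is 90° − 42° = 48°, cable Q is 90° − 58.6° = 31.4°.
Weight W = 13.1 × 9.8 = 128.4 N acts straight down.
Horizontal: T_P cos 48° = T_Q cos 31.4°  →  T_Q = 0.7839 T_P.
Vertical: T_P sin 48° + T_Q sin 31.4° = 128.4.
Substituting the horizontal relation into the vertical equation gives 1.152 T_P = 128.4, so T_P = 111.5 N.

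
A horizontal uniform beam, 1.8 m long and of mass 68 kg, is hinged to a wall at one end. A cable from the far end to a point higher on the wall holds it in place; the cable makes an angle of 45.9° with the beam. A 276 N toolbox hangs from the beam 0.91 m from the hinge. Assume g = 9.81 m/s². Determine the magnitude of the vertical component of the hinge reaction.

|H_y| ≈ 470 N

Take torques about the hinge: T sin 45.9° · 1.8 = 68×9.81×0.9 + 276×0.91 = 851.53 N·m.
So T = 851.53 / (0.7181 × 1.8) = 658.76 N.
ΣF_y = 0: H_y = (68×9.81 + 276) − T sin 45.9° = 943.08 − 473.07 = 470.01 N.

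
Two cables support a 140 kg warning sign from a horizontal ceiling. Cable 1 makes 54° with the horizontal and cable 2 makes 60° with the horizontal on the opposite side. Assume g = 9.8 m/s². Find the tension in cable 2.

T_2 ≈ 883 N

Weight W = 140 × 9.8 = 1372 N acts straight down.
Horizontal: T_1 cos 54° = T_2 cos 60°  →  T_1 = 0.8507 T_2.
Vertical: T_1 sin 54° + T_2 sin 60° = 1372.
Substituting the horizontal relation into the vertical equation gives 1.554 T_2 = 1372, so T_2 = 882.8 N.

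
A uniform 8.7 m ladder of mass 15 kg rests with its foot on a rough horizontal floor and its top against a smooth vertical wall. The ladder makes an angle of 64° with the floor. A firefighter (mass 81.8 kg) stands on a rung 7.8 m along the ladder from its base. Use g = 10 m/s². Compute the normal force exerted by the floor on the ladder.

ΣF_y = 0: N_floor = 15×10 + 81.8×10 = 968 N.

N_floor ≈ 968 N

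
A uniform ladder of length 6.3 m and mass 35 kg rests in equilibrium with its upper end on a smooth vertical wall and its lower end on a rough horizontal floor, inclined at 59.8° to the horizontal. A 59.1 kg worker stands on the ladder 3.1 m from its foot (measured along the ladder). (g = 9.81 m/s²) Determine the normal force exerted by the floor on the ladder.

ΣF_y = 0: N_floor = 35×9.81 + 59.1×9.81 = 923.12 N.

N_floor ≈ 923 N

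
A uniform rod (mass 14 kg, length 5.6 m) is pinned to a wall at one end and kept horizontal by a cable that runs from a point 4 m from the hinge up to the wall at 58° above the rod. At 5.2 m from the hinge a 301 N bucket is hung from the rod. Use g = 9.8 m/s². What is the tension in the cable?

Take torques about the hinge: T sin 58° · 4 = 14×9.8×2.8 + 301×5.2 = 1949.4 N·m.
So T = 1949.4 / (0.8480 × 4) = 574.66 N.

T ≈ 575 N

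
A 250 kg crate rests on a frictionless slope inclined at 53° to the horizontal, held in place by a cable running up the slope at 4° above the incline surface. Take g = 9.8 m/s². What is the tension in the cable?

T ≈ 1960 N

Take axes along and perpendicular to the incline. Weight components: W sin 53° = 1957 N down-slope, W cos 53° = 1474 N into the surface.
Along incline: T cos 4° = W sin 53° → T = 1961 N.
Perpendicular: N = W cos 53° − T sin 4° = 1338 N.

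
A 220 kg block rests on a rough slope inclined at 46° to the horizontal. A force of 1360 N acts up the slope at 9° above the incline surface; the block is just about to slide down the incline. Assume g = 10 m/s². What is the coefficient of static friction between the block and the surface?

μ ≈ 0.182

On the verge of sliding down the incline, friction is at its maximum μN and acts up the slope.
Perpendicular to incline: N = W cos 46° − P sin 9° = 1528 − 212.8 = 1315 N.
Along incline: P cos 9° + μN = W sin 46° → μ = (W sin 46° − P cos 9°) / N = 0.1819.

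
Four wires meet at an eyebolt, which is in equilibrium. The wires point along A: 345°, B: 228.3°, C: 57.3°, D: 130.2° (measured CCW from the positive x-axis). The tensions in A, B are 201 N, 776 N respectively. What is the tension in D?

T_D ≈ 73.3 N

Resolve: ΣF_x = 201 cos 345° + 776 cos 228.3° + T_C cos 57.3° + T_D cos 130.2° = 0.
        ΣF_y = 201 sin 345° + 776 sin 228.3° + T_C sin 57.3° + T_D sin 130.2° = 0.
The known terms sum to (-322.1, -631.4) N, so 0.5402 T_C − 0.6455 T_D = 322.1 and 0.8415 T_C + 0.7638 T_D = 631.4.
Solving simultaneously: T_C = 683.8 N, T_D = 73.33 N.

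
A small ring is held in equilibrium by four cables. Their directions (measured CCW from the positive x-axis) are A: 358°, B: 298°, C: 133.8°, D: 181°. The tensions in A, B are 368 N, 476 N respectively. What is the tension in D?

T_D ≈ 173 N

Resolve: ΣF_x = 368 cos 358° + 476 cos 298° + T_C cos 133.8° + T_D cos 181° = 0.
        ΣF_y = 368 sin 358° + 476 sin 298° + T_C sin 133.8° + T_D sin 181° = 0.
The known terms sum to (591.2, -433.1) N, so -0.6921 T_C − 0.9998 T_D = -591.2 and 0.7218 T_C − 0.0175 T_D = 433.1.
Solving simultaneously: T_C = 604.3 N, T_D = 173 N.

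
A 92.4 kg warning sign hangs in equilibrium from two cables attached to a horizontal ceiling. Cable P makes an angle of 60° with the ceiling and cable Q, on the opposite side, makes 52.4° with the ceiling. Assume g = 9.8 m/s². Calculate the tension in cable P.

T_P ≈ 598 N

Weight W = 92.4 × 9.8 = 905.5 N acts straight down.
Horizontal: T_P cos 60° = T_Q cos 52.4°  →  T_Q = 0.8195 T_P.
Vertical: T_P sin 60° + T_Q sin 52.4° = 905.5.
Substituting the horizontal relation into the vertical equation gives 1.515 T_P = 905.5, so T_P = 597.6 N.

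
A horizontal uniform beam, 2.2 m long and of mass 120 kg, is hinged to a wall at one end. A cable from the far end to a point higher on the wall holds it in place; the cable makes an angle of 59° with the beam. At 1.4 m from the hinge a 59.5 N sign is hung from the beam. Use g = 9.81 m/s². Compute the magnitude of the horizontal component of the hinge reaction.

H_x ≈ 376 N

Take torques about the hinge: T sin 59° · 2.2 = 120×9.81×1.1 + 59.5×1.4 = 1378.2 N·m.
So T = 1378.2 / (0.8572 × 2.2) = 730.85 N.
ΣF_x = 0: H_x = T cos 59° = 376.42 N.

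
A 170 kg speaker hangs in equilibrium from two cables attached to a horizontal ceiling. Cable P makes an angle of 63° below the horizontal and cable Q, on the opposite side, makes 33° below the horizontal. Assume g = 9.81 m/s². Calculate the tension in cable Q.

Weight W = 170 × 9.81 = 1668 N acts straight down.
Horizontal: T_P cos 63° = T_Q cos 33°  →  T_P = 1.847 T_Q.
Vertical: T_P sin 63° + T_Q sin 33° = 1668.
Substituting the horizontal relation into the vertical equation gives 2.191 T_Q = 1668, so T_Q = 761.3 N.

T_Q ≈ 761 N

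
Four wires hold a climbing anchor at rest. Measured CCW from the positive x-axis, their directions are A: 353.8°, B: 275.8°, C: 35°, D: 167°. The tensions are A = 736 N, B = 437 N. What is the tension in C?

T_C ≈ 439 N

Resolve: ΣF_x = 736 cos 353.8° + 437 cos 275.8° + T_C cos 35° + T_D cos 167° = 0.
        ΣF_y = 736 sin 353.8° + 437 sin 275.8° + T_C sin 35° + T_D sin 167° = 0.
The known terms sum to (775.9, -514.3) N, so 0.8192 T_C − 0.9744 T_D = -775.9 and 0.5736 T_C + 0.2250 T_D = 514.3.
Solving simultaneously: T_C = 439.4 N, T_D = 1166 N.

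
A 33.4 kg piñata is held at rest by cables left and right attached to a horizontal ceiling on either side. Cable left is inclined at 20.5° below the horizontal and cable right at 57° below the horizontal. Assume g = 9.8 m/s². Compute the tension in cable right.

T_right ≈ 314 N

Weight W = 33.4 × 9.8 = 327.3 N acts straight down.
Horizontal: T_left cos 20.5° = T_right cos 57°  →  T_left = 0.5815 T_right.
Vertical: T_left sin 20.5° + T_right sin 57° = 327.3.
Substituting the horizontal relation into the vertical equation gives 1.042 T_right = 327.3, so T_right = 314 N.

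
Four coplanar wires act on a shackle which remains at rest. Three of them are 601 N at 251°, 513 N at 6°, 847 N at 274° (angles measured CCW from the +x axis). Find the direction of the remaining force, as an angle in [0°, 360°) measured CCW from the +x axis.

Sum the known components: ΣF_x = 373.6 N, ΣF_y = -1360 N.
For equilibrium the remaining force must supply (−ΣF_x, −ΣF_y) = (-373.6, 1360) N.
Magnitude = √((-373.6)² + (1360)²) = 1410 N; direction = atan2(1360, -373.6) = 105.4°.

θ ≈ 105°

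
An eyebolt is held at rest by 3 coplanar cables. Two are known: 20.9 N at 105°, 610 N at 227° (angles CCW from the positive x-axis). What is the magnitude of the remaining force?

F ≈ 599 N

Sum the known components: ΣF_x = -421.4 N, ΣF_y = -425.9 N.
For equilibrium the remaining force must supply (−ΣF_x, −ΣF_y) = (421.4, 425.9) N.
Magnitude = √((421.4)² + (425.9)²) = 599.2 N; direction = atan2(425.9, 421.4) = 45.3°.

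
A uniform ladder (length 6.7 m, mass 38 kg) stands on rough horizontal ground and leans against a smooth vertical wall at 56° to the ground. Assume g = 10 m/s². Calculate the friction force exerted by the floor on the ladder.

Torques about the foot: N_wall · 6.7 sin 56° = 38×10×3.35 cos 56° → N_wall = 128.16 N.
ΣF_x = 0: f_floor = N_wall = 128.16 N.

f ≈ 128 N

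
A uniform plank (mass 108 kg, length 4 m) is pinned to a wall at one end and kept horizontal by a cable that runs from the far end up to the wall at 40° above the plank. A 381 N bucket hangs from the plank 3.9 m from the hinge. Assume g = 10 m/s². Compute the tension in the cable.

Take torques about the hinge: T sin 40° · 4 = 108×10×2 + 381×3.9 = 3645.9 N·m.
So T = 3645.9 / (0.6428 × 4) = 1418 N.

T ≈ 1420 N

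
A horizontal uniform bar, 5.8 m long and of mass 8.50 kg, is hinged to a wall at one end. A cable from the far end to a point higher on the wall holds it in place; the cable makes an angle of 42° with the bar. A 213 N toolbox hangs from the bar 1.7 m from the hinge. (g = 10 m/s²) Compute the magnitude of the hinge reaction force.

Take torques about the hinge: T sin 42° · 5.8 = 8.50×10×2.9 + 213×1.7 = 608.6 N·m.
So T = 608.6 / (0.6691 × 5.8) = 156.82 N.
ΣF_x = 0: H_x = T cos 42° = 116.54 N.
ΣF_y = 0: H_y = (8.50×10 + 213) − T sin 42° = 298 − 104.93 = 193.07 N.
|H| = √(H_x² + H_y²) = √((116.54)² + (193.07)²) = 225.51 N.

|H| ≈ 226 N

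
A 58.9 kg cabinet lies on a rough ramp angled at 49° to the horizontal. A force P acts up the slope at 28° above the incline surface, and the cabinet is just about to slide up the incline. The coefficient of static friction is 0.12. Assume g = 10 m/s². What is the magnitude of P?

P ≈ 523 N

On the verge of sliding up the incline, friction equals μN and acts down the slope.
Perpendicular: N + P sin 28° = W cos 49° = 386.4 N.
Along incline: P cos 28° = W sin 49° + μN  with W sin 49° = 444.5 N.
Solving the pair for P and N: P = 522.6 N, N = 141.1 N (and f = μN = 16.93 N).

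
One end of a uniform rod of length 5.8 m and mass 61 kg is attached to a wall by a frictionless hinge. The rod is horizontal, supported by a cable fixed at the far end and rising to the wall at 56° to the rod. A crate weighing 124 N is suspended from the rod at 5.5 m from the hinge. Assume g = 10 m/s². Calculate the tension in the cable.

T ≈ 510 N

Take torques about the hinge: T sin 56° · 5.8 = 61×10×2.9 + 124×5.5 = 2451 N·m.
So T = 2451 / (0.8290 × 5.8) = 509.73 N.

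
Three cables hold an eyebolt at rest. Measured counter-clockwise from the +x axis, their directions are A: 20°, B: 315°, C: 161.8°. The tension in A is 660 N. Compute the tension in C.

T_C ≈ 1330 N

Resolve: ΣF_x = 660 cos 20° + T_B cos 315° + T_C cos 161.8° = 0.
        ΣF_y = 660 sin 20° + T_B sin 315° + T_C sin 161.8° = 0.
The known terms sum to (620.2, 225.7) N, so 0.7071 T_B − 0.9500 T_C = -620.2 and -0.7071 T_B + 0.3123 T_C = -225.7.
Solving simultaneously: T_B = 905.2 N, T_C = 1327 N.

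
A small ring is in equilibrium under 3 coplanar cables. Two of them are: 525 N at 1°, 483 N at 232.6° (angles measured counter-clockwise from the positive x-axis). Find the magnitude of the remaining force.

Sum the known components: ΣF_x = 231.6 N, ΣF_y = -374.5 N.
For equilibrium the remaining force must supply (−ΣF_x, −ΣF_y) = (-231.6, 374.5) N.
Magnitude = √((-231.6)² + (374.5)²) = 440.3 N; direction = atan2(374.5, -231.6) = 121.7°.

F ≈ 440 N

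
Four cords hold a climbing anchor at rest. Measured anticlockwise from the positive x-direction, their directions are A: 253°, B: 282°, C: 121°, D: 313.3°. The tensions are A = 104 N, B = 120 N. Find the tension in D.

Resolve: ΣF_x = 104 cos 253° + 120 cos 282° + T_C cos 121° + T_D cos 313.3° = 0.
        ΣF_y = 104 sin 253° + 120 sin 282° + T_C sin 121° + T_D sin 313.3° = 0.
The known terms sum to (-5.457, -216.8) N, so -0.5150 T_C + 0.6858 T_D = 5.457 and 0.8572 T_C − 0.7278 T_D = 216.8.
Solving simultaneously: T_C = 716.7 N, T_D = 546.2 N.

T_D ≈ 546 N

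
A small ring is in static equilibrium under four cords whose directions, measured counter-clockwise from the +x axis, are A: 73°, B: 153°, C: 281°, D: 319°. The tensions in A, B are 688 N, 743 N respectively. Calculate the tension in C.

Resolve: ΣF_x = 688 cos 73° + 743 cos 153° + T_C cos 281° + T_D cos 319° = 0.
        ΣF_y = 688 sin 73° + 743 sin 153° + T_C sin 281° + T_D sin 319° = 0.
The known terms sum to (-460.9, 995.3) N, so 0.1908 T_C + 0.7547 T_D = 460.9 and -0.9816 T_C − 0.6561 T_D = -995.3.
Solving simultaneously: T_C = 728.9 N, T_D = 426.4 N.

T_C ≈ 729 N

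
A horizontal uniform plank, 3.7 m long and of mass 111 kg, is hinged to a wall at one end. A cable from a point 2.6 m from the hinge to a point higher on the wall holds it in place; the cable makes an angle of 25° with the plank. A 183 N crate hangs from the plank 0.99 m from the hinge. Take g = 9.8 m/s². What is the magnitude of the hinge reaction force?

|H| ≈ 1860 N

Take torques about the hinge: T sin 25° · 2.6 = 111×9.8×1.85 + 183×0.99 = 2193.6 N·m.
So T = 2193.6 / (0.4226 × 2.6) = 1996.3 N.
ΣF_x = 0: H_x = T cos 25° = 1809.3 N.
ΣF_y = 0: H_y = (111×9.8 + 183) − T sin 25° = 1270.8 − 843.69 = 427.11 N.
|H| = √(H_x² + H_y²) = √((1809.3)² + (427.11)²) = 1859 N.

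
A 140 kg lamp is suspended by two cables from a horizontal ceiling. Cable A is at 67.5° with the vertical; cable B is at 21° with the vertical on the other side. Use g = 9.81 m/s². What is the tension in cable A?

T_A ≈ 492 N

Angles from the horizontal: cable A is 90° − 67.5° = 22.5°, cable B is 90° − 21° = 69°.
Weight W = 140 × 9.81 = 1373 N acts straight down.
Horizontal: T_A cos 22.5° = T_B cos 69°  →  T_B = 2.578 T_A.
Vertical: T_A sin 22.5° + T_B sin 69° = 1373.
Substituting the horizontal relation into the vertical equation gives 2.789 T_A = 1373, so T_A = 492.4 N.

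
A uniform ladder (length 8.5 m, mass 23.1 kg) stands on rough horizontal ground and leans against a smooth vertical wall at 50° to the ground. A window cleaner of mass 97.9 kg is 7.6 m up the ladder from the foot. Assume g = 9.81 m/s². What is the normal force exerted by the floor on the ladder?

N_floor ≈ 1190 N

ΣF_y = 0: N_floor = 23.1×9.81 + 97.9×9.81 = 1187 N.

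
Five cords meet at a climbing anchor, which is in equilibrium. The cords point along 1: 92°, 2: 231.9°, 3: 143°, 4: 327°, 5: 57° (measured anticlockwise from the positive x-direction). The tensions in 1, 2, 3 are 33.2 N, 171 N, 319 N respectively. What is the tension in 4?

T_4 ≈ 352 N

Resolve: ΣF_x = 33.2 cos 92° + 171 cos 231.9° + 319 cos 143° + T_4 cos 327° + T_5 cos 57° = 0.
        ΣF_y = 33.2 sin 92° + 171 sin 231.9° + 319 sin 143° + T_4 sin 327° + T_5 sin 57° = 0.
The known terms sum to (-361.4, 90.59) N, so 0.8387 T_4 + 0.5446 T_5 = 361.4 and -0.5446 T_4 + 0.8387 T_5 = -90.59.
Solving simultaneously: T_4 = 352.5 N, T_5 = 120.9 N.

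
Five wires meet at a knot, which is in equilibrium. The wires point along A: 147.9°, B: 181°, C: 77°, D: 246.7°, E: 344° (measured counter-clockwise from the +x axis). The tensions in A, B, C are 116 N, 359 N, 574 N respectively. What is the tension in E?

T_E ≈ 549 N

Resolve: ΣF_x = 116 cos 147.9° + 359 cos 181° + 574 cos 77° + T_D cos 246.7° + T_E cos 344° = 0.
        ΣF_y = 116 sin 147.9° + 359 sin 181° + 574 sin 77° + T_D sin 246.7° + T_E sin 344° = 0.
The known terms sum to (-328.1, 614.7) N, so -0.3955 T_D + 0.9613 T_E = 328.1 and -0.9184 T_D − 0.2756 T_E = -614.7.
Solving simultaneously: T_D = 504.5 N, T_E = 548.9 N.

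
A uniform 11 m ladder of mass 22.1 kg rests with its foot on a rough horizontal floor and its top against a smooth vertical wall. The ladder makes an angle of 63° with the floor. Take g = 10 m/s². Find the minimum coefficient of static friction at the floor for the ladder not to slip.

ΣF_y = 0: N_floor = 22.1×10 = 221 N.
Torques about the foot: N_wall · 11 sin 63° = 22.1×10×5.5 cos 63° → N_wall = 56.303 N.
ΣF_x = 0: f_floor = N_wall = 56.303 N.
μ_min = f_floor / N_floor = 56.303 / 221 = 0.2548.

μ_min ≈ 0.255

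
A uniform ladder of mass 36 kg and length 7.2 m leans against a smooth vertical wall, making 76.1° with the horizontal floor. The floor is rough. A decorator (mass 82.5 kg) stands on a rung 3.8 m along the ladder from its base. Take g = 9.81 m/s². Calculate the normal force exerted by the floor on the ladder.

ΣF_y = 0: N_floor = 36×9.81 + 82.5×9.81 = 1162.5 N.

N_floor ≈ 1160 N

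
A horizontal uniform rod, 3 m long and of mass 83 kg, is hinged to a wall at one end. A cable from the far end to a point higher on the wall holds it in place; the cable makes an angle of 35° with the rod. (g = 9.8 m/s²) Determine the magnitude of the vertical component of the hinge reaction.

Take torques about the hinge: T sin 35° · 3 = 83×9.8×1.5 = 1220.1 N·m.
So T = 1220.1 / (0.5736 × 3) = 709.06 N.
ΣF_y = 0: H_y = (83×9.8) − T sin 35° = 813.4 − 406.7 = 406.7 N.

|H_y| ≈ 407 N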